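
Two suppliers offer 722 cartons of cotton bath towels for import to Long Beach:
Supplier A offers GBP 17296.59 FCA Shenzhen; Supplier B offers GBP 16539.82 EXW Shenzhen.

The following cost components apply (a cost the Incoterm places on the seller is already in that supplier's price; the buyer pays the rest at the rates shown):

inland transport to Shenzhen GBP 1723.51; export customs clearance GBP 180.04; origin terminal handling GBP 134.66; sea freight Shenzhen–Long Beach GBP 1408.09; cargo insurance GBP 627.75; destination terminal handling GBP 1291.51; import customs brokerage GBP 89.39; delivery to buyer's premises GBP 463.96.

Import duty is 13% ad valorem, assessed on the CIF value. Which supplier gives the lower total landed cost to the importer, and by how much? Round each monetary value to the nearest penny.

Supplier A (FCA):
CIF value = FCA price + origin terminal + freight + insurance = 17296.59 + 134.66 + 1408.09 + 627.75 = 19467.09
Import duty = 19467.09 × 13% = 2530.72
Buyer bears (A): 134.66 + 1408.09 + 627.75 + 1291.51 + 89.39 + 463.96 = 4015.36
Landed cost (A) = invoice 17296.59 + 4015.36 + duty 2530.72 = 23842.67
Supplier B (EXW):
CIF value = EXW price + inland to port + export clearance + origin terminal + freight + insurance = 16539.82 + 1723.51 + 180.04 + 134.66 + 1408.09 + 627.75 = 20613.87
Import duty = 20613.87 × 13% = 2679.80
Buyer bears (B): 1723.51 + 180.04 + 134.66 + 1408.09 + 627.75 + 1291.51 + 89.39 + 463.96 = 5918.91
Landed cost (B) = invoice 16539.82 + 5918.91 + duty 2679.80 = 25138.53
Difference = |23842.67 − 25138.53| = 1295.86

Supplier A is cheaper by GBP 1295.86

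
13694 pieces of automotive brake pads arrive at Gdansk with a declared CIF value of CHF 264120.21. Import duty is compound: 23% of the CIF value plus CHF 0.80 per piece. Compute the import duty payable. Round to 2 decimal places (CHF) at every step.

Ad valorem component: 264120.21 × 23% = 60747.65
Specific component: 13694 × 0.80 = 10955.20
Import duty = 60747.65 + 10955.20 = 71702.85

Import duty: CHF 71702.85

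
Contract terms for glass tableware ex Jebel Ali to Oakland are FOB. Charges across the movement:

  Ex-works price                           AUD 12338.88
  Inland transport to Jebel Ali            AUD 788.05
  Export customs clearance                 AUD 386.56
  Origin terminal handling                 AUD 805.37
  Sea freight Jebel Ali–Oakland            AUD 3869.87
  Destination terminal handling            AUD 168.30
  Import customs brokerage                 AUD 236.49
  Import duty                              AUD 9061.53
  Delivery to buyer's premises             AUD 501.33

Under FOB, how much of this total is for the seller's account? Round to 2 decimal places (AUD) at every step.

Seller's account: AUD 14318.86

FOB: the seller bears costs until goods are on board at the origin port; the buyer bears freight, insurance and all costs thereafter.
Seller's account: goods 12338.88 + inland to port 788.05 + export clearance 386.56 + origin terminal 805.37 = 14318.86
Buyer's account: freight 3869.87 + destination terminal 168.30 + brokerage 236.49 + duty 9061.53 + delivery 501.33 = 13837.52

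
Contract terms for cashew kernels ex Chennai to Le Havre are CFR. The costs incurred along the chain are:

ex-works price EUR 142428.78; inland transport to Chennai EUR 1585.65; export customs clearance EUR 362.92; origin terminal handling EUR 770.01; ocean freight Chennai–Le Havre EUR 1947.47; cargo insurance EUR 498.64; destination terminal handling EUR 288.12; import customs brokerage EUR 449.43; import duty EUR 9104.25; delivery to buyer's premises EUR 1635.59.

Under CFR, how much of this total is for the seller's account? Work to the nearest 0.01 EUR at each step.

CFR: the seller pays costs through ocean freight to the destination port, but not insurance.
Seller's account: goods 142428.78 + inland to port 1585.65 + export clearance 362.92 + origin terminal 770.01 + freight 1947.47 = 147094.83
Buyer's account: insurance 498.64 + destination terminal 288.12 + brokerage 449.43 + duty 9104.25 + delivery 1635.59 = 11976.03

Seller's account: EUR 147094.83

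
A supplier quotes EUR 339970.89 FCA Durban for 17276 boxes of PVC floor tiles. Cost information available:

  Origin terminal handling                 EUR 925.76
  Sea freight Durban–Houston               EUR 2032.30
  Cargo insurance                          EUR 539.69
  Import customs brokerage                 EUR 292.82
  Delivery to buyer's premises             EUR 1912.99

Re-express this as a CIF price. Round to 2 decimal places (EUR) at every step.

Not relevant to the conversion: brokerage, delivery — on the buyer under both terms; not part of either seller's price.
From FCA to CIF, the seller additionally bears: origin terminal, freight, insurance.
CIF price = 339970.89 + 925.76 + 2032.30 + 539.69 = 343468.64

CIF price: EUR 343468.64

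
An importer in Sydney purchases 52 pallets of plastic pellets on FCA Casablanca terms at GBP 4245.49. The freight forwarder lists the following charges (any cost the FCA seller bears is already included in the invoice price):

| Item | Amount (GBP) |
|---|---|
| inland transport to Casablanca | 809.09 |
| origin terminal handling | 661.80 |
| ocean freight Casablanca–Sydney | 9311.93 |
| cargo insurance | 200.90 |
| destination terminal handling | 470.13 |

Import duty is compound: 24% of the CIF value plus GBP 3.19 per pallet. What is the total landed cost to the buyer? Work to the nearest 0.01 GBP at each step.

FCA: the seller delivers export-cleared goods to the carrier; the buyer bears costs from that point.
Already in the invoice (seller's account under FCA): inland to port — exclude.
CIF value = FCA price + origin terminal + freight + insurance = 4245.49 + 661.80 + 9311.93 + 200.90 = 14420.12
Ad valorem component: 14420.12 × 24% = 3460.83
Specific component: 52 × 3.19 = 165.88
Import duty = 3460.83 + 165.88 = 3626.71
Buyer bears: origin terminal 661.80 + freight 9311.93 + insurance 200.90 + destination terminal 470.13 + duty 3626.71 = 14271.47
Landed cost = invoice 4245.49 + 14271.47 = 18516.96

Total landed cost: GBP 18516.96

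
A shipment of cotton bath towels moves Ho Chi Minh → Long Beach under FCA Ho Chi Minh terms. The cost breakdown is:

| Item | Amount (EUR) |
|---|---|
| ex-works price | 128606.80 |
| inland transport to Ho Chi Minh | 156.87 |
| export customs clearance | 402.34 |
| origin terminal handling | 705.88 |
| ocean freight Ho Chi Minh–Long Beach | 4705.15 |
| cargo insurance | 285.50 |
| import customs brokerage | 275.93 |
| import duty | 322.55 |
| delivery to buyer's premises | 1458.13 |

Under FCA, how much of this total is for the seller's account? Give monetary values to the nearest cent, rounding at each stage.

Seller's account: EUR 129166.01

FCA: the seller delivers export-cleared goods to the carrier; the buyer bears costs from that point.
Seller's account: goods 128606.80 + inland to port 156.87 + export clearance 402.34 = 129166.01
Buyer's account: origin terminal 705.88 + freight 4705.15 + insurance 285.50 + brokerage 275.93 + duty 322.55 + delivery 1458.13 = 7753.14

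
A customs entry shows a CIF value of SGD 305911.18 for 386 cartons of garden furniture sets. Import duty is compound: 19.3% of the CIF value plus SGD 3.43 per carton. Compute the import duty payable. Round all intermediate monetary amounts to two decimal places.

Ad valorem component: 305911.18 × 19.3% = 59040.86
Specific component: 386 × 3.43 = 1323.98
Import duty = 59040.86 + 1323.98 = 60364.84

Import duty: SGD 60364.84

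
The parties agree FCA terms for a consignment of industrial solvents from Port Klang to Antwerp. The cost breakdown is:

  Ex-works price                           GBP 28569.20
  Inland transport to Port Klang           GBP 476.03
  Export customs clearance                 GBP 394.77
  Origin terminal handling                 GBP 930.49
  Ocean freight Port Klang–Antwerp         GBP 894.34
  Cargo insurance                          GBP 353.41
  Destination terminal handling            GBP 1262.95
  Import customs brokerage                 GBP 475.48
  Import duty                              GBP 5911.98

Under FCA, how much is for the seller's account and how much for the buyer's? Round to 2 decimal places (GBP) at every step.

FCA: the seller delivers export-cleared goods to the carrier; the buyer bears costs from that point.
Seller's account: goods 28569.20 + inland to port 476.03 + export clearance 394.77 = 29440.00
Buyer's account: origin terminal 930.49 + freight 894.34 + insurance 353.41 + destination terminal 1262.95 + brokerage 475.48 + duty 5911.98 = 9828.65

Seller: GBP 29440.00; buyer: GBP 9828.65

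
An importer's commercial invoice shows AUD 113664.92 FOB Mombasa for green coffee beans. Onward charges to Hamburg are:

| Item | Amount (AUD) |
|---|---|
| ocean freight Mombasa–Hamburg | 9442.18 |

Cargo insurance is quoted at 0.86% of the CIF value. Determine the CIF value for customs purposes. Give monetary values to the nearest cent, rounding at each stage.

CIF value: AUD 124175.01

Let C be the CIF value. C = FOB price + freight + 0.86% × C
C − 0.86% × C = 113664.92 + 9442.18
0.9914 × C = 123107.10
C = 123107.10 / 0.9914 = 124175.01
Insurance premium = 0.86% × 124175.01 = 1067.91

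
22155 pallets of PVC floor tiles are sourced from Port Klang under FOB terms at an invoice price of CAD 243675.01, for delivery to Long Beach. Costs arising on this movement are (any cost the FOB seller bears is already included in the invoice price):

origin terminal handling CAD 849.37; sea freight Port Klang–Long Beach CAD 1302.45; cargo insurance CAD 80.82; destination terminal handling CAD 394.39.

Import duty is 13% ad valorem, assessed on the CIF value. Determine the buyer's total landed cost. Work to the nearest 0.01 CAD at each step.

Total landed cost: CAD 277310.25

FOB: the seller bears costs until goods are on board at the origin port; the buyer bears freight, insurance and all costs thereafter.
Already in the invoice (seller's account under FOB): origin terminal — exclude.
CIF value = FOB price + freight + insurance = 243675.01 + 1302.45 + 80.82 = 245058.28
Import duty = 245058.28 × 13% = 31857.58
Buyer bears: freight 1302.45 + insurance 80.82 + destination terminal 394.39 + duty 31857.58 = 33635.24
Landed cost = invoice 243675.01 + 33635.24 = 277310.25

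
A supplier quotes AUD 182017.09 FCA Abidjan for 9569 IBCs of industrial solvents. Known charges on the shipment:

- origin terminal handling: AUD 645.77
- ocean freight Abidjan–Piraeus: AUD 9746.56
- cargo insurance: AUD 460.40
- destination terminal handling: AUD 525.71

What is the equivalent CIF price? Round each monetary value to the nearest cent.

Not relevant to the conversion: destination terminal — on the buyer under both terms; not part of either seller's price.
From FCA to CIF, the seller additionally bears: origin terminal, freight, insurance.
CIF price = 182017.09 + 645.77 + 9746.56 + 460.40 = 192869.82

CIF price: AUD 192869.82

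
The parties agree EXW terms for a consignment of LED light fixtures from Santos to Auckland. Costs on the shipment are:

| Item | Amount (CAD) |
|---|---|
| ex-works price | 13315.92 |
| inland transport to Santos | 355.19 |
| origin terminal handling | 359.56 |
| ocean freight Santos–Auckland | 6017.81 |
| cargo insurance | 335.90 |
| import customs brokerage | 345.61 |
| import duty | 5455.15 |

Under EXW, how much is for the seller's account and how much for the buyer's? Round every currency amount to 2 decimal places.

Seller: CAD 13315.92; buyer: CAD 12869.22

EXW: the seller makes goods available at their premises; the buyer bears all onward costs.
Seller's account: goods 13315.92 = 13315.92
Buyer's account: inland to port 355.19 + origin terminal 359.56 + freight 6017.81 + insurance 335.90 + brokerage 345.61 + duty 5455.15 = 12869.22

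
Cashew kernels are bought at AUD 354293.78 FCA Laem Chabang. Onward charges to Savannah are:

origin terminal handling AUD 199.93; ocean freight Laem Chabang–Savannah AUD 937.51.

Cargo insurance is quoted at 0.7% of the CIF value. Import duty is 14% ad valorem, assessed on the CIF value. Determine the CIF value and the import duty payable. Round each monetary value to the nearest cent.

CIF value: AUD 357936.78; import duty: AUD 50111.15

Let C be the CIF value. C = FCA price + pre-shipment costs + freight + 0.7% × C
C − 0.7% × C = 354293.78 + 199.93 + 937.51
0.993 × C = 355431.22
C = 355431.22 / 0.993 = 357936.78
Insurance premium = 0.7% × 357936.78 = 2505.56
Import duty = 357936.78 × 14% = 50111.15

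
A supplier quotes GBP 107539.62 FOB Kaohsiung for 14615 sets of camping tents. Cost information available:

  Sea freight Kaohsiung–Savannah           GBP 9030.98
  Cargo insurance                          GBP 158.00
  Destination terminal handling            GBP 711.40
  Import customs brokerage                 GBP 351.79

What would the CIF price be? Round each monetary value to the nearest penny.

CIF price: GBP 116728.60

Not relevant to the conversion: brokerage, destination terminal — on the buyer under both terms; not part of either seller's price.
From FOB to CIF, the seller additionally bears: freight, insurance.
CIF price = 107539.62 + 9030.98 + 158.00 = 116728.60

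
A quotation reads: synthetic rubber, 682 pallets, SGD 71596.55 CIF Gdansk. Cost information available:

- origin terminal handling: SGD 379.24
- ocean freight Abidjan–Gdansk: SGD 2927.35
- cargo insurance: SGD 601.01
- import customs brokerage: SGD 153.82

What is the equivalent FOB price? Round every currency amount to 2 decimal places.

Not relevant to the conversion: origin terminal — on the seller under both CIF and FOB; already in the CIF price and stays in the FOB price. brokerage — on the buyer under both terms; not part of either seller's price.
From CIF to FOB, the seller no longer bears: freight, insurance.
FOB price = 71596.55 − 2927.35 − 601.01 = 68068.19

FOB price: SGD 68068.19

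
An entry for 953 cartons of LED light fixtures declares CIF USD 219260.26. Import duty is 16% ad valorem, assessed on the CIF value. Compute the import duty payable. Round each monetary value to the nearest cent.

Import duty: USD 35081.64

Import duty = 219260.26 × 16% = 35081.64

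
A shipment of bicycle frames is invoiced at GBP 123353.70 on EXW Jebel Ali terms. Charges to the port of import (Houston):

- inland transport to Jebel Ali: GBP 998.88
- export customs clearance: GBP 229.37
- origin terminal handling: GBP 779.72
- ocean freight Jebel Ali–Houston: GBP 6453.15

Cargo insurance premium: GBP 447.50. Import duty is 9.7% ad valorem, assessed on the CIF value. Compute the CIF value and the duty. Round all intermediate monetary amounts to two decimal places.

CIF value: GBP 132262.32; import duty: GBP 12829.45

CIF = EXW price + pre-shipment costs + freight + insurance
CIF = 123353.70 + 998.88 + 229.37 + 779.72 + 6453.15 + 447.50 = 132262.32
Import duty = 132262.32 × 9.7% = 12829.45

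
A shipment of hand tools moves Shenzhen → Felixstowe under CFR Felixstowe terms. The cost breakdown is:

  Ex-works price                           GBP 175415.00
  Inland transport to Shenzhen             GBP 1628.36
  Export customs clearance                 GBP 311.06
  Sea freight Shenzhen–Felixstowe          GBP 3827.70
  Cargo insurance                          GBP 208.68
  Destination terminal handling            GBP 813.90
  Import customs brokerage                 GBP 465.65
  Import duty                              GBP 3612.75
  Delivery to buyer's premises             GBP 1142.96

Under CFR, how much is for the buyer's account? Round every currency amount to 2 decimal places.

CFR: the seller pays costs through ocean freight to the destination port, but not insurance.
Seller's account: goods 175415.00 + inland to port 1628.36 + export clearance 311.06 + freight 3827.70 = 181182.12
Buyer's account: insurance 208.68 + destination terminal 813.90 + brokerage 465.65 + duty 3612.75 + delivery 1142.96 = 6243.94

Buyer's account: GBP 6243.94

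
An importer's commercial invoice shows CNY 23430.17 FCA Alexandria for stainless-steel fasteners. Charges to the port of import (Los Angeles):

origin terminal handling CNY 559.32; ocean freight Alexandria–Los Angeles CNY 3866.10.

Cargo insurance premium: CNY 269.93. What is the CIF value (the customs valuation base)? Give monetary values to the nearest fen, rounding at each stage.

CIF = FCA price + pre-shipment costs + freight + insurance
CIF = 23430.17 + 559.32 + 3866.10 + 269.93 = 28125.52

CIF value: CNY 28125.52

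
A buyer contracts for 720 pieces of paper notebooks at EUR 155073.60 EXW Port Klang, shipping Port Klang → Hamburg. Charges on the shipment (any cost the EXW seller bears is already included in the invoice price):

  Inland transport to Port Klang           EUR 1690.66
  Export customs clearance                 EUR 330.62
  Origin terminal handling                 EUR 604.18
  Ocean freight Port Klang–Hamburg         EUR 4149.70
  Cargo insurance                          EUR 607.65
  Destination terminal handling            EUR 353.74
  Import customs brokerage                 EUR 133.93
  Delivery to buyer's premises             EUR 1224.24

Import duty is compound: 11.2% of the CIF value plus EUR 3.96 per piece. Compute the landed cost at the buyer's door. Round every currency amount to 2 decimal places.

EXW: the seller makes goods available at their premises; the buyer bears all onward costs.
CIF value = EXW price + inland to port + export clearance + origin terminal + freight + insurance = 155073.60 + 1690.66 + 330.62 + 604.18 + 4149.70 + 607.65 = 162456.41
Ad valorem component: 162456.41 × 11.2% = 18195.12
Specific component: 720 × 3.96 = 2851.20
Import duty = 18195.12 + 2851.20 = 21046.32
Buyer bears: inland to port 1690.66 + export clearance 330.62 + origin terminal 604.18 + freight 4149.70 + insurance 607.65 + destination terminal 353.74 + brokerage 133.93 + delivery 1224.24 + duty 21046.32 = 30141.04
Landed cost = invoice 155073.60 + 30141.04 = 185214.64

Total landed cost: EUR 185214.64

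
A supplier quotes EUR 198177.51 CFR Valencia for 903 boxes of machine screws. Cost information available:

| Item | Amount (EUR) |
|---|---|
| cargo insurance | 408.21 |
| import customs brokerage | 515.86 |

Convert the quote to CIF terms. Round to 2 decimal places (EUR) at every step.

CIF price: EUR 198585.72

Not relevant to the conversion: brokerage — on the buyer under both terms; not part of either seller's price.
From CFR to CIF, the seller additionally bears: insurance.
CIF price = 198177.51 + 408.21 = 198585.72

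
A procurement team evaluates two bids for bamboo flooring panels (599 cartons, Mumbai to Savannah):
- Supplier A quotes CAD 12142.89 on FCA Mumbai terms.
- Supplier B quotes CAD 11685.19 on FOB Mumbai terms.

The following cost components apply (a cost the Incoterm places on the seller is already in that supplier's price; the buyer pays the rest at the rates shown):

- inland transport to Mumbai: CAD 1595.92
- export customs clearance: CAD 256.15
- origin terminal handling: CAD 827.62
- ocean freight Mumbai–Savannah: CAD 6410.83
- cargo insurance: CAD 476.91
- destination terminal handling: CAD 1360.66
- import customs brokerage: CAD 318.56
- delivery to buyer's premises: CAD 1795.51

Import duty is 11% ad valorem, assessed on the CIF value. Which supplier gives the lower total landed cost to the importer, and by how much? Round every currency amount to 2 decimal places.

Supplier A (FCA):
CIF value = FCA price + origin terminal + freight + insurance = 12142.89 + 827.62 + 6410.83 + 476.91 = 19858.25
Import duty = 19858.25 × 11% = 2184.41
Buyer bears (A): 827.62 + 6410.83 + 476.91 + 1360.66 + 318.56 + 1795.51 = 11190.09
Landed cost (A) = invoice 12142.89 + 11190.09 + duty 2184.41 = 25517.39
Supplier B (FOB):
CIF value = FOB price + freight + insurance = 11685.19 + 6410.83 + 476.91 = 18572.93
Import duty = 18572.93 × 11% = 2043.02
Buyer bears (B): 6410.83 + 476.91 + 1360.66 + 318.56 + 1795.51 = 10362.47
Landed cost (B) = invoice 11685.19 + 10362.47 + duty 2043.02 = 24090.68
Difference = |25517.39 − 24090.68| = 1426.71

Supplier B is cheaper by CAD 1426.71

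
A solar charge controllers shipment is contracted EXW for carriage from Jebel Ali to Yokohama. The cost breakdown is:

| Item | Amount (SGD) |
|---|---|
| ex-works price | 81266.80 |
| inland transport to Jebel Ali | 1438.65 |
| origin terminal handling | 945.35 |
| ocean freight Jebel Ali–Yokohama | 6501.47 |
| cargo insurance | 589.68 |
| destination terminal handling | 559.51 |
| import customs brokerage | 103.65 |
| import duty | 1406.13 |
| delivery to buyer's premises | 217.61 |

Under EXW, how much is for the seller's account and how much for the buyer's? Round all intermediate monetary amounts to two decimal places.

EXW: the seller makes goods available at their premises; the buyer bears all onward costs.
Seller's account: goods 81266.80 = 81266.80
Buyer's account: inland to port 1438.65 + origin terminal 945.35 + freight 6501.47 + insurance 589.68 + destination terminal 559.51 + brokerage 103.65 + duty 1406.13 + delivery 217.61 = 11762.05

Seller: SGD 81266.80; buyer: SGD 11762.05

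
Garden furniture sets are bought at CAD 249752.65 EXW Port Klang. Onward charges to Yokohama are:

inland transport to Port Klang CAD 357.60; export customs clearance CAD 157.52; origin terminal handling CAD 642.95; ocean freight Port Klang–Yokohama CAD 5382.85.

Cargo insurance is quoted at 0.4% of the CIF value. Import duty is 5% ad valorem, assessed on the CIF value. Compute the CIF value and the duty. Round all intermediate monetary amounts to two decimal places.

Let C be the CIF value. C = EXW price + pre-shipment costs + freight + 0.4% × C
C − 0.4% × C = 249752.65 + 357.60 + 157.52 + 642.95 + 5382.85
0.996 × C = 256293.57
C = 256293.57 / 0.996 = 257322.86
Insurance premium = 0.4% × 257322.86 = 1029.29
Import duty = 257322.86 × 5% = 12866.14

CIF value: CAD 257322.86; import duty: CAD 12866.14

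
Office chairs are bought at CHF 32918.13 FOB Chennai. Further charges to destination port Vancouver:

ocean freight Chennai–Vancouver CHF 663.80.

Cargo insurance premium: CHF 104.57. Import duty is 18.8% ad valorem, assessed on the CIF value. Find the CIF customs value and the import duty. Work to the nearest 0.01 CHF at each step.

CIF value: CHF 33686.50; import duty: CHF 6333.06

CIF = FOB price + freight + insurance
CIF = 32918.13 + 663.80 + 104.57 = 33686.50
Import duty = 33686.50 × 18.8% = 6333.06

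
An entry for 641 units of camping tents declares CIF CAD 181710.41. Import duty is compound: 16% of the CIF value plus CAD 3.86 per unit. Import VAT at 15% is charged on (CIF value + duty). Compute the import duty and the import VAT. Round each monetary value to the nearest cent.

Import duty: CAD 31547.93; import VAT: CAD 31988.75

Ad valorem component: 181710.41 × 16% = 29073.67
Specific component: 641 × 3.86 = 2474.26
Import duty = 29073.67 + 2474.26 = 31547.93
VAT base = CIF + duty = 181710.41 + 31547.93 = 213258.34
Import VAT = 213258.34 × 15% = 31988.75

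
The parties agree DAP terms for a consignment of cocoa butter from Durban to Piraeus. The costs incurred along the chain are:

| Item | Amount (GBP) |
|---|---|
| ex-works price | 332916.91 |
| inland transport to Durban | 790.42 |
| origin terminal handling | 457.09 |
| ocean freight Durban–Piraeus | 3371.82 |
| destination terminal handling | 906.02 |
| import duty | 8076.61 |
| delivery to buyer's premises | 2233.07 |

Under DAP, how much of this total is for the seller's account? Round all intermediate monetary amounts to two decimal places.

Seller's account: GBP 340675.33

DAP: the seller bears all costs to the named destination except import duty and clearance.
Seller's account: goods 332916.91 + inland to port 790.42 + origin terminal 457.09 + freight 3371.82 + destination terminal 906.02 + delivery 2233.07 = 340675.33
Buyer's account: duty 8076.61 = 8076.61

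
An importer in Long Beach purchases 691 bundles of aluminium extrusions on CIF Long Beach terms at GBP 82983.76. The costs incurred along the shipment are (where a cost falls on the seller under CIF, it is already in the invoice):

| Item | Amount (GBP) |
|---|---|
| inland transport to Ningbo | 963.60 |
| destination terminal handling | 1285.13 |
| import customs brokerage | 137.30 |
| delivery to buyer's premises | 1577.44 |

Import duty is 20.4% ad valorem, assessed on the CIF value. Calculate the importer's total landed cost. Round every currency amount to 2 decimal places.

Total landed cost: GBP 102912.32

CIF: the seller pays costs through ocean freight and marine insurance to the destination port.
Already in the invoice (seller's account under CIF): inland to port — exclude.
The CIF price already equals the CIF value: 82983.76
Import duty = 82983.76 × 20.4% = 16928.69
Buyer bears: destination terminal 1285.13 + brokerage 137.30 + delivery 1577.44 + duty 16928.69 = 19928.56
Landed cost = invoice 82983.76 + 19928.56 = 102912.32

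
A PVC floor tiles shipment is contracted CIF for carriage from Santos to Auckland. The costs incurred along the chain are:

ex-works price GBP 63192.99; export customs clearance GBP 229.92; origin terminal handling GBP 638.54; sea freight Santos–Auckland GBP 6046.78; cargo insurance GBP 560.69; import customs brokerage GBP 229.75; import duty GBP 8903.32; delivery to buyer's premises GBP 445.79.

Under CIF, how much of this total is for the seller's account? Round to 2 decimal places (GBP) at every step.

Seller's account: GBP 70668.92

CIF: the seller pays costs through ocean freight and marine insurance to the destination port.
Seller's account: goods 63192.99 + export clearance 229.92 + origin terminal 638.54 + freight 6046.78 + insurance 560.69 = 70668.92
Buyer's account: brokerage 229.75 + duty 8903.32 + delivery 445.79 = 9578.86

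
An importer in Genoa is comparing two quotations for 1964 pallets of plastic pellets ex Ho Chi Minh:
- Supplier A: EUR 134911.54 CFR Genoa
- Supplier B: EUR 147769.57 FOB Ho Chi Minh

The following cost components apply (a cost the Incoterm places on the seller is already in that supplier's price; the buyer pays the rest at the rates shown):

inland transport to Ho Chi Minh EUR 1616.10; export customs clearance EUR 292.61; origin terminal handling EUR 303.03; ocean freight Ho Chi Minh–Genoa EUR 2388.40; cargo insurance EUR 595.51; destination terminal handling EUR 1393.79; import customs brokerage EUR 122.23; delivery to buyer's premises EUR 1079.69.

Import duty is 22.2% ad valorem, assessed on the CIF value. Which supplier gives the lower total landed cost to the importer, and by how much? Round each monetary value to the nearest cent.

Supplier A (CFR):
CIF value = CFR price + insurance = 134911.54 + 595.51 = 135507.05
Import duty = 135507.05 × 22.2% = 30082.57
Buyer bears (A): 595.51 + 1393.79 + 122.23 + 1079.69 = 3191.22
Landed cost (A) = invoice 134911.54 + 3191.22 + duty 30082.57 = 168185.33
Supplier B (FOB):
CIF value = FOB price + freight + insurance = 147769.57 + 2388.40 + 595.51 = 150753.48
Import duty = 150753.48 × 22.2% = 33467.27
Buyer bears (B): 2388.40 + 595.51 + 1393.79 + 122.23 + 1079.69 = 5579.62
Landed cost (B) = invoice 147769.57 + 5579.62 + duty 33467.27 = 186816.46
Difference = |168185.33 − 186816.46| = 18631.13

Supplier A is cheaper by EUR 18631.13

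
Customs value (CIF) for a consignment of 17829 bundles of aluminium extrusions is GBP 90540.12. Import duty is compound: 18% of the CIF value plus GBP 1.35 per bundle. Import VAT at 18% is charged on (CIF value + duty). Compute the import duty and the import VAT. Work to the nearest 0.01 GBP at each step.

Ad valorem component: 90540.12 × 18% = 16297.22
Specific component: 17829 × 1.35 = 24069.15
Import duty = 16297.22 + 24069.15 = 40366.37
VAT base = CIF + duty = 90540.12 + 40366.37 = 130906.49
Import VAT = 130906.49 × 18% = 23563.17

Import duty: GBP 40366.37; import VAT: GBP 23563.17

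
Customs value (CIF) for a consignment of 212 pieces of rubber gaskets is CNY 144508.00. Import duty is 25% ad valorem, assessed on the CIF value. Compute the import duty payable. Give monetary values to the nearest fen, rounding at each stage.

Import duty = 144508.00 × 25% = 36127.00

Import duty: CNY 36127.00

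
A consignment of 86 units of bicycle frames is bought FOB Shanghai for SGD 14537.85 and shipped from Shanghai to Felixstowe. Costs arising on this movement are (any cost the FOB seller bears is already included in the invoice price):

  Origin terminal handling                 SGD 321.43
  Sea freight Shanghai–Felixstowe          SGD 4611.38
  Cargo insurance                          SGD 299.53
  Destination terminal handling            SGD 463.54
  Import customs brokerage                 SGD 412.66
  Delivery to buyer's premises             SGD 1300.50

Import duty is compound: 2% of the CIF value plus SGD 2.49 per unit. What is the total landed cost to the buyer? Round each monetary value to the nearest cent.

FOB: the seller bears costs until goods are on board at the origin port; the buyer bears freight, insurance and all costs thereafter.
Already in the invoice (seller's account under FOB): origin terminal — exclude.
CIF value = FOB price + freight + insurance = 14537.85 + 4611.38 + 299.53 = 19448.76
Ad valorem component: 19448.76 × 2% = 388.98
Specific component: 86 × 2.49 = 214.14
Import duty = 388.98 + 214.14 = 603.12
Buyer bears: freight 4611.38 + insurance 299.53 + destination terminal 463.54 + brokerage 412.66 + delivery 1300.50 + duty 603.12 = 7690.73
Landed cost = invoice 14537.85 + 7690.73 = 22228.58

Total landed cost: SGD 22228.58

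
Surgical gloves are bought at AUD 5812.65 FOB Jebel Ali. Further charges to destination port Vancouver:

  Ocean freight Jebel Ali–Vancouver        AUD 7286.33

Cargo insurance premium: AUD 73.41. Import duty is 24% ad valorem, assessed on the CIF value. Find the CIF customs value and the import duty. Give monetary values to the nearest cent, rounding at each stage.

CIF = FOB price + freight + insurance
CIF = 5812.65 + 7286.33 + 73.41 = 13172.39
Import duty = 13172.39 × 24% = 3161.37

CIF value: AUD 13172.39; import duty: AUD 3161.37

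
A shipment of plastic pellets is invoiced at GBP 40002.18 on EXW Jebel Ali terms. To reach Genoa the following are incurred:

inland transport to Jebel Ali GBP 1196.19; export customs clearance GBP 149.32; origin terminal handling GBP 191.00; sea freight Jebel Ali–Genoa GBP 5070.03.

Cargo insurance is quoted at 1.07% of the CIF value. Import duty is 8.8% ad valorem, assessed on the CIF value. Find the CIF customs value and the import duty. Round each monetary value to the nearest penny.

CIF value: GBP 47112.83; import duty: GBP 4145.93

Let C be the CIF value. C = EXW price + pre-shipment costs + freight + 1.07% × C
C − 1.07% × C = 40002.18 + 1196.19 + 149.32 + 191.00 + 5070.03
0.9893 × C = 46608.72
C = 46608.72 / 0.9893 = 47112.83
Insurance premium = 1.07% × 47112.83 = 504.11
Import duty = 47112.83 × 8.8% = 4145.93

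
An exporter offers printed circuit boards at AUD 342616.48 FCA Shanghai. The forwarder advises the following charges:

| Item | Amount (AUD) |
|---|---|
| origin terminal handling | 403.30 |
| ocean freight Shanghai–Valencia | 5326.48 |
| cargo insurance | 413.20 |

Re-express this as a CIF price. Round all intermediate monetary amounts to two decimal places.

CIF price: AUD 348759.46

From FCA to CIF, the seller additionally bears: origin terminal, freight, insurance.
CIF price = 342616.48 + 403.30 + 5326.48 + 413.20 = 348759.46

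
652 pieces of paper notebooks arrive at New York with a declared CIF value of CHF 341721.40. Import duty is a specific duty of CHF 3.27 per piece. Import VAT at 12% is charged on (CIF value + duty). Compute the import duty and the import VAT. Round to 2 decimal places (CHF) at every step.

Import duty: CHF 2132.04; import VAT: CHF 41262.41

Import duty = 652 × 3.27 = 2132.04
VAT base = CIF + duty = 341721.40 + 2132.04 = 343853.44
Import VAT = 343853.44 × 12% = 41262.41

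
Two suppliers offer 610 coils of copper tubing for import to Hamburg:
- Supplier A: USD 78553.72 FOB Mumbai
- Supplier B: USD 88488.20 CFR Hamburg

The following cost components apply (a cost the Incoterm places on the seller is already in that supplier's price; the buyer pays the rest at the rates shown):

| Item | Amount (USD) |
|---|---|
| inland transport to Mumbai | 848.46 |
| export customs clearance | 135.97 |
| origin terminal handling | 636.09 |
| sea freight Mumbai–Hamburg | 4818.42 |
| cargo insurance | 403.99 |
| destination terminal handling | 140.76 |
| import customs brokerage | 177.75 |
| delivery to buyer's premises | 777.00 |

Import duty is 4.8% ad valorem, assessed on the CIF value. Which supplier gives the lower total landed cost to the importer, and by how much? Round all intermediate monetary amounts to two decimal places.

Supplier A (FOB):
CIF value = FOB price + freight + insurance = 78553.72 + 4818.42 + 403.99 = 83776.13
Import duty = 83776.13 × 4.8% = 4021.25
Buyer bears (A): 4818.42 + 403.99 + 140.76 + 177.75 + 777.00 = 6317.92
Landed cost (A) = invoice 78553.72 + 6317.92 + duty 4021.25 = 88892.89
Supplier B (CFR):
CIF value = CFR price + insurance = 88488.20 + 403.99 = 88892.19
Import duty = 88892.19 × 4.8% = 4266.83
Buyer bears (B): 403.99 + 140.76 + 177.75 + 777.00 = 1499.50
Landed cost (B) = invoice 88488.20 + 1499.50 + duty 4266.83 = 94254.53
Difference = |88892.89 − 94254.53| = 5361.64

Supplier A is cheaper by USD 5361.64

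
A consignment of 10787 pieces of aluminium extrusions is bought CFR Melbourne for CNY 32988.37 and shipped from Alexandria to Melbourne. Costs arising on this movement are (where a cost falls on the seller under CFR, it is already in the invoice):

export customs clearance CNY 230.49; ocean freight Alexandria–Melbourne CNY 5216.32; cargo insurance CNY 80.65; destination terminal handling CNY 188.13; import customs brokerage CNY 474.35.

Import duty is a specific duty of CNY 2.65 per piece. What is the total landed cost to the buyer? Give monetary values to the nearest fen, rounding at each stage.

Total landed cost: CNY 62317.05

CFR: the seller pays costs through ocean freight to the destination port, but not insurance.
Already in the invoice (seller's account under CFR): export clearance, freight — exclude.
CIF value = CFR price + insurance = 32988.37 + 80.65 = 33069.02
Import duty = 10787 × 2.65 = 28585.55
Buyer bears: insurance 80.65 + destination terminal 188.13 + brokerage 474.35 + duty 28585.55 = 29328.68
Landed cost = invoice 32988.37 + 29328.68 = 62317.05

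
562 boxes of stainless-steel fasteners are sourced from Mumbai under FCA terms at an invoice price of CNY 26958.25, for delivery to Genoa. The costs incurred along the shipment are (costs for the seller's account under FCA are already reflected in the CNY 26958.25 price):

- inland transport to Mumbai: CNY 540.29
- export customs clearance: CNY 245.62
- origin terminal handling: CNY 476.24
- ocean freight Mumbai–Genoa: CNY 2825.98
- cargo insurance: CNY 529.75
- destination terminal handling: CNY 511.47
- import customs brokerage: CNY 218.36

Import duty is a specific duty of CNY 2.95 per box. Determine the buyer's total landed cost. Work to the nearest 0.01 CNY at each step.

Total landed cost: CNY 33177.95

FCA: the seller delivers export-cleared goods to the carrier; the buyer bears costs from that point.
Already in the invoice (seller's account under FCA): inland to port, export clearance — exclude.
CIF value = FCA price + origin terminal + freight + insurance = 26958.25 + 476.24 + 2825.98 + 529.75 = 30790.22
Import duty = 562 × 2.95 = 1657.90
Buyer bears: origin terminal 476.24 + freight 2825.98 + insurance 529.75 + destination terminal 511.47 + brokerage 218.36 + duty 1657.90 = 6219.70
Landed cost = invoice 26958.25 + 6219.70 = 33177.95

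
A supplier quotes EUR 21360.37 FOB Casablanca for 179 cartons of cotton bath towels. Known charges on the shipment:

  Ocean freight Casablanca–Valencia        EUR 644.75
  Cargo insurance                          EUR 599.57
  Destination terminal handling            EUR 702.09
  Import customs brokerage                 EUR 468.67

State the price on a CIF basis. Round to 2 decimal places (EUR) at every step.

CIF price: EUR 22604.69

Not relevant to the conversion: brokerage, destination terminal — on the buyer under both terms; not part of either seller's price.
From FOB to CIF, the seller additionally bears: freight, insurance.
CIF price = 21360.37 + 644.75 + 599.57 = 22604.69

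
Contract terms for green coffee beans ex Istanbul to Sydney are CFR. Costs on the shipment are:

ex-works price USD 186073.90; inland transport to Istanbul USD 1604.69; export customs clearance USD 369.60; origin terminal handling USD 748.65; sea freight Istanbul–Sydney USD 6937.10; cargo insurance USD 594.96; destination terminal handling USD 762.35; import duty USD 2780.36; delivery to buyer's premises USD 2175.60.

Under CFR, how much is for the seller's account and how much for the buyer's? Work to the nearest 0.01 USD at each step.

Seller: USD 195733.94; buyer: USD 6313.27

CFR: the seller pays costs through ocean freight to the destination port, but not insurance.
Seller's account: goods 186073.90 + inland to port 1604.69 + export clearance 369.60 + origin terminal 748.65 + freight 6937.10 = 195733.94
Buyer's account: insurance 594.96 + destination terminal 762.35 + duty 2780.36 + delivery 2175.60 = 6313.27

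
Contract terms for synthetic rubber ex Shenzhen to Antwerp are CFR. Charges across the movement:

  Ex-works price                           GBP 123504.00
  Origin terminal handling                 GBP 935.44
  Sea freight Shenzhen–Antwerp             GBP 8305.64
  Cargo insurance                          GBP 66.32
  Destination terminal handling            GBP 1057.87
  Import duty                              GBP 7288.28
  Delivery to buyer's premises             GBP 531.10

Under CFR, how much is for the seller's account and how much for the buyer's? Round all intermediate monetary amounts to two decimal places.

Seller: GBP 132745.08; buyer: GBP 8943.57

CFR: the seller pays costs through ocean freight to the destination port, but not insurance.
Seller's account: goods 123504.00 + origin terminal 935.44 + freight 8305.64 = 132745.08
Buyer's account: insurance 66.32 + destination terminal 1057.87 + duty 7288.28 + delivery 531.10 = 8943.57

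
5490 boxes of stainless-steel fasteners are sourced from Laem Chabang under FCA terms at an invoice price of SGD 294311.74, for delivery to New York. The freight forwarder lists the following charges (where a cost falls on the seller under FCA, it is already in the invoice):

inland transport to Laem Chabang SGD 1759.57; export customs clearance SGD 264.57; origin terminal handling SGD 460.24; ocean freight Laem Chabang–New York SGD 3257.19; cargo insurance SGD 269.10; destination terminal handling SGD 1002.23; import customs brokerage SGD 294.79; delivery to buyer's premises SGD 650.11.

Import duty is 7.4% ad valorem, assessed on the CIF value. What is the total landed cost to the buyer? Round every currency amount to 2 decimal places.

Total landed cost: SGD 322319.47

FCA: the seller delivers export-cleared goods to the carrier; the buyer bears costs from that point.
Already in the invoice (seller's account under FCA): inland to port, export clearance — exclude.
CIF value = FCA price + origin terminal + freight + insurance = 294311.74 + 460.24 + 3257.19 + 269.10 = 298298.27
Import duty = 298298.27 × 7.4% = 22074.07
Buyer bears: origin terminal 460.24 + freight 3257.19 + insurance 269.10 + destination terminal 1002.23 + brokerage 294.79 + delivery 650.11 + duty 22074.07 = 28007.73
Landed cost = invoice 294311.74 + 28007.73 = 322319.47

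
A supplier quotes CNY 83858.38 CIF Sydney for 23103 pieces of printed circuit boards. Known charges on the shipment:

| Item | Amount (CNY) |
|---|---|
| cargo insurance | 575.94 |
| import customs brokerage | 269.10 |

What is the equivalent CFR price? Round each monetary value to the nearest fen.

Not relevant to the conversion: brokerage — on the buyer under both terms; not part of either seller's price.
From CIF to CFR, the seller no longer bears: insurance.
CFR price = 83858.38 − 575.94 = 83282.44

CFR price: CNY 83282.44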